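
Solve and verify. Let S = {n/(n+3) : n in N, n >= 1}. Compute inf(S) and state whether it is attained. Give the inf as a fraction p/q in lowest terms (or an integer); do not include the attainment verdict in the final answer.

Analysis:
- Values: 1/4, 2/5, 1/2, 4/7, ... strictly increasing.
- Minimum is 1/4 (n=1); inf = 1/4 (attained).
- n/(n+3) = 1 - 3/(n+3) -> 1 from below as n -> infinity, and never equals 1.
- So sup = 1 (not attained).
Conclusion: inf(S) = 1/4, attained in S.

1/4


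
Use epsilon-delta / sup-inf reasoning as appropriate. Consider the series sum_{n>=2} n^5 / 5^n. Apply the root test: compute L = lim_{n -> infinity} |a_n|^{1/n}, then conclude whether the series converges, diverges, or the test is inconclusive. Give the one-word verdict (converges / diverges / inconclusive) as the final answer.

Let a_n denote the general term. Form |a_n|^(1/n) and simplify:
|a_n|^(1/n) = n^(5/n)/5
Take the limit as n -> infinity: L = 1/5.
Since L = 1/5 < 1, the root test implies convergence.

converges


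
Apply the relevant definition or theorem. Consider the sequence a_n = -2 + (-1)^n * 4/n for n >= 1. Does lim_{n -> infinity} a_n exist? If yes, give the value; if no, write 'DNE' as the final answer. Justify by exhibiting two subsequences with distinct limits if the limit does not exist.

Examine the behaviour of a_n along subsequences.
Even-n subsequence a_{2k} = -2 + 4/(2k) -> -2. Odd-n subsequence a_{2k+1} = -2 - 4/(2k+1) -> -2. Both tend to -2, which suggests the limit is -2; verify directly.
|a_n - (-2)| = |(-1)^n * 4/n| = 4/n for every n >= 1.
Given epsilon > 0, choose a positive integer N > 4/epsilon. Then for all n >= N, |a_n - (-2)| = 4/n <= 4/N < epsilon.
So by the definition of the limit, lim a_n exists and equals -2.

-2


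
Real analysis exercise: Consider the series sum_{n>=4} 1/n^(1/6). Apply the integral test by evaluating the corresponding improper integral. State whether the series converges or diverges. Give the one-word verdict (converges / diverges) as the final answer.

Let f(x) = x^(-1/6). Then f is positive, continuous, and decreasing on [4, infinity), so the integral test applies.
Compute the improper integral int_{4}^infinity f(x) dx:
  antiderivative F(x) = 6*x^(5/6)/5.
  As x -> infinity, F(x) -> infinity (since p = 1/6 < 1).
  So the integral diverges. By the integral test, the series diverges.

diverges


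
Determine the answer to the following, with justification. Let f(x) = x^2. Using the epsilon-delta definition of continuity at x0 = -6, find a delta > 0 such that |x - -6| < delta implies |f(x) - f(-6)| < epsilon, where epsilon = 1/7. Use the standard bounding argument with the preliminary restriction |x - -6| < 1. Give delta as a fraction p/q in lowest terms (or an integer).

Factor: |x^2 - (-6)^2| = |x - -6| * |x + -6|.
Impose |x - -6| < 1 first. Then |x + -6| = |(x - -6) + 2*(-6)| <= |x - -6| + 2*|-6| < 1 + 12 = 13.
So |x^2 - (-6)^2| < delta * 13.
We need delta * 13 <= 1/7, i.e. delta <= 1/7/13 = 1/91.
Since 1/91 < 1, this is tighter than 1; take delta = 1/91.
So delta = 1/91 works.

1/91


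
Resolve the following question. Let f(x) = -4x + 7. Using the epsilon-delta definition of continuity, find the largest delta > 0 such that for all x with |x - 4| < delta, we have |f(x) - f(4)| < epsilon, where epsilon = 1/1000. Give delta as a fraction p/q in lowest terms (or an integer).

We compute f(4) = -4*(4) + 7 = -9.
|f(x) - f(4)| = |-4x + 7 - (-9)| = |-4(x - 4)| = 4|x - 4|.
We need 4|x - 4| < 1/1000, i.e. |x - 4| < 1/1000 / 4 = 1/4000.
So any delta <= 1/4000 works. Conversely, if delta > 1/4000, then x = 4 + 1/4000 satisfies |x - 4| = 1/4000 < delta but |f(x) - f(4)| = 4 * 1/4000 = 1/1000, which is not < 1/1000; so no larger delta works.
Hence the largest such delta is 1/4000.

1/4000


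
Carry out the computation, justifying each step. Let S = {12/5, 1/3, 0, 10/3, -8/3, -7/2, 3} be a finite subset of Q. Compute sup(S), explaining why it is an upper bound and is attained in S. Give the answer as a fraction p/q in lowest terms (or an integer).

S is finite, so sup(S) = max(S).
Sorted decreasing:
10/3, 3, 12/5, 1/3, 0, -8/3, -7/2
The extremum is 10/3.
For every x in S, x <= 10/3. And 10/3 is in S, so it is attained.
Therefore sup(S) = 10/3.

10/3


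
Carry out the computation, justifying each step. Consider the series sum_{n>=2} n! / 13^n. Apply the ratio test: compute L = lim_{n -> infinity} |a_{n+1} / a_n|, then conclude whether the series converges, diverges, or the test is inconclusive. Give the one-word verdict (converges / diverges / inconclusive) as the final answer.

Let a_n denote the general term. Form the ratio a_{n+1}/a_n and simplify:
a_{n+1}/a_n = n/13 + 1/13
Take the limit as n -> infinity: L = infinity.
Since L = infinity > 1 (or L = infinity), the ratio test implies the series diverges.

diverges


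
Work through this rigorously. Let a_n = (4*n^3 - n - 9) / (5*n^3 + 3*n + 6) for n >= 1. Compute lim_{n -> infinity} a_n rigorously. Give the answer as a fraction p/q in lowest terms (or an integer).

Divide numerator and denominator by n^3, the highest power:
numerator / n^3 = 4 - 1/n^2 - 9/n^3
denominator / n^3 = 5 + 3/n^2 + 6/n^3
As n -> infinity, all terms of the form c/n^k (k >= 1) tend to 0.
So numerator / n^3 -> 4 and denominator / n^3 -> 5.
Therefore lim a_n = 4/5.

4/5


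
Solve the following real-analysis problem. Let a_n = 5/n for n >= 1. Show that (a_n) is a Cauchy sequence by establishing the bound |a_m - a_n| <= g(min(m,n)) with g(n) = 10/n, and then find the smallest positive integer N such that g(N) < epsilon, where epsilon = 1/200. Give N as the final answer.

For any m, n >= 1, by the triangle inequality:
|a_m - a_n| = |5/m - 5/n| <= 5*1/m + 5*1/n <= 10/min(m,n).
So g(n) = 10/n bounds the Cauchy difference. Since g(n) -> 0, (a_n) is Cauchy.
Now solve g(N) < 1/200: 10/N < 1/200 <=> N > 10 / (1/200) = 2000.
The smallest integer strictly greater than 2000 is N = 2001.
Check: g(2001) = 10/2001 = 10/2001 < 1/200; g(2000) = 1/200 >= 1/200. So N = 2001.

2001


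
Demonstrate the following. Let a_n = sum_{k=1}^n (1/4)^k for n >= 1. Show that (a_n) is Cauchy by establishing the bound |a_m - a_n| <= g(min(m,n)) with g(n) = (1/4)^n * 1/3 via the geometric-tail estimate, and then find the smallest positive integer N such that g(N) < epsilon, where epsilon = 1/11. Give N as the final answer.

For m > n >= 1: |a_m - a_n| = sum_{k=n+1}^m (1/4)^k < sum_{k=n+1}^infinity (1/4)^k = (1/4)^(n+1) / (1 - 1/4) = (1/4)^n * (1/4) * (4/3) = (1/4)^n * 1/3.
So g(n) = (1/4)^n / 3. Since g(n) -> 0, (a_n) is Cauchy.
Now solve g(N) < 1/11: (1/4)^N / 3 < 1/11 <=> 4^N > 1 / (3 * 1/11) = 11/3.
Check powers of 4: 4^0 = 1 <= 11/3, 4^1 = 4 > 11/3.
So the smallest such N is 1. Check: g(1) = 1/(3 * 4) = 1/12 < 1/11.

1


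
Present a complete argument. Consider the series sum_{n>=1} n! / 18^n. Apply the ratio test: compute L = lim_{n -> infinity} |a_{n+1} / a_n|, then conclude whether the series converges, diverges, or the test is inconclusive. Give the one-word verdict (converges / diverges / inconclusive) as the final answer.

Let a_n denote the general term. Form the ratio a_{n+1}/a_n and simplify:
a_{n+1}/a_n = n/18 + 1/18
Take the limit as n -> infinity: L = infinity.
Since L = infinity > 1 (or L = infinity), the ratio test implies the series diverges.

diverges


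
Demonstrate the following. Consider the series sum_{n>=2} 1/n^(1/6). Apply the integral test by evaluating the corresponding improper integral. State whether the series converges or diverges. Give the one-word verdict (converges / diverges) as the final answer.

Let f(x) = x^(-1/6). Then f is positive, continuous, and decreasing on [2, infinity), so the integral test applies.
Compute the improper integral int_{2}^infinity f(x) dx:
  antiderivative F(x) = 6*x^(5/6)/5.
  As x -> infinity, F(x) -> infinity (since p = 1/6 < 1).
  So the integral diverges. By the integral test, the series diverges.

diverges


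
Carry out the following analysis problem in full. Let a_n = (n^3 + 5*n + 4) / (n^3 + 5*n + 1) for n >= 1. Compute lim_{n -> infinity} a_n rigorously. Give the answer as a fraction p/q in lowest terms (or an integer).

Divide numerator and denominator by n^3, the highest power:
numerator / n^3 = 1 + 5/n^2 + 4/n^3
denominator / n^3 = 1 + 5/n^2 + n^(-3)
As n -> infinity, all terms of the form c/n^k (k >= 1) tend to 0.
So numerator / n^3 -> 1 and denominator / n^3 -> 1.
Therefore lim a_n = 1.

1


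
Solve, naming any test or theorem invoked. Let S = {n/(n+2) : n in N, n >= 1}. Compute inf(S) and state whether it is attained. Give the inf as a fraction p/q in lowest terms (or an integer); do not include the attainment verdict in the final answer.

Analysis:
- Values: 1/3, 1/2, 3/5, 2/3, ... strictly increasing.
- Minimum is 1/3 (n=1); inf = 1/3 (attained).
- n/(n+2) = 1 - 2/(n+2) -> 1 from below as n -> infinity, and never equals 1.
- So sup = 1 (not attained).
Conclusion: inf(S) = 1/3, attained in S.

1/3


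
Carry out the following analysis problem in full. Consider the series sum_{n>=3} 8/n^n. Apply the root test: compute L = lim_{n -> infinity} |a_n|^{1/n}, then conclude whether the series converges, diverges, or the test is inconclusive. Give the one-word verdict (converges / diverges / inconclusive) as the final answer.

Let a_n denote the general term. Form |a_n|^(1/n) and simplify:
|a_n|^(1/n) = 2^(3/n)/n
Take the limit as n -> infinity: L = 0.
Since L = 0 < 1, the root test implies convergence.

converges


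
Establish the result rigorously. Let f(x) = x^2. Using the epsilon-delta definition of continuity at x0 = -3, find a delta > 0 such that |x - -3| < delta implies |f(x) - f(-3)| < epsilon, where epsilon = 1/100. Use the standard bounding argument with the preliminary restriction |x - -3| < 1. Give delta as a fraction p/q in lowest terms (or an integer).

Factor: |x^2 - (-3)^2| = |x - -3| * |x + -3|.
Impose |x - -3| < 1 first. Then |x + -3| = |(x - -3) + 2*(-3)| <= |x - -3| + 2*|-3| < 1 + 6 = 7.
So |x^2 - (-3)^2| < delta * 7.
We need delta * 7 <= 1/100, i.e. delta <= 1/100/7 = 1/700.
Since 1/700 < 1, this is tighter than 1; take delta = 1/700.
So delta = 1/700 works.

1/700


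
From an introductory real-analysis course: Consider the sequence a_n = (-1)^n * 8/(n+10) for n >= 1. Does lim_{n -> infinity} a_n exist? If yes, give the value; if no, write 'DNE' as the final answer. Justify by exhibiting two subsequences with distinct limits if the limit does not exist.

Examine the behaviour of a_n along subsequences.
Even-n subsequence a_{2k} = 8/(2k+10) -> 0. Odd-n subsequence a_{2k+1} = -8/(2k+11) -> 0. Both tend to 0, which suggests the limit is 0; verify directly.
|a_n - 0| = 8/(n+10) < 8/n for every n >= 1.
Given epsilon > 0, choose a positive integer N > 8/epsilon. Then for all n >= N, |a_n| < 8/n <= 8/N < epsilon.
So by the definition of the limit, lim a_n exists and equals 0.

0


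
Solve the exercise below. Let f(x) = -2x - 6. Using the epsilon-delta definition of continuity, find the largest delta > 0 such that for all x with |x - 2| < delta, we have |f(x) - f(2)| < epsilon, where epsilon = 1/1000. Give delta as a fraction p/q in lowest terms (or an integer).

We compute f(2) = -2*(2) - 6 = -10.
|f(x) - f(2)| = |-2x - 6 - (-10)| = |-2(x - 2)| = 2|x - 2|.
We need 2|x - 2| < 1/1000, i.e. |x - 2| < 1/1000 / 2 = 1/2000.
So any delta <= 1/2000 works. Conversely, if delta > 1/2000, then x = 2 + 1/2000 satisfies |x - 2| = 1/2000 < delta but |f(x) - f(2)| = 2 * 1/2000 = 1/1000, which is not < 1/1000; so no larger delta works.
Hence the largest such delta is 1/2000.

1/2000


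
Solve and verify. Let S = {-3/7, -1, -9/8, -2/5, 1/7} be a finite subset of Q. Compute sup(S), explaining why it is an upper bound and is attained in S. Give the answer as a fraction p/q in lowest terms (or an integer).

S is finite, so sup(S) = max(S).
Sorted decreasing:
1/7, -2/5, -3/7, -1, -9/8
The extremum is 1/7.
For every x in S, x <= 1/7. And 1/7 is in S, so it is attained.
Therefore sup(S) = 1/7.

1/7


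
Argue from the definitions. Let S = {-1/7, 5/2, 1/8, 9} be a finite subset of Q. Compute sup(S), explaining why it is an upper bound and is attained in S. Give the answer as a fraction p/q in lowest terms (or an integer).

S is finite, so sup(S) = max(S).
Sorted decreasing:
9, 5/2, 1/8, -1/7
The extremum is 9.
For every x in S, x <= 9. And 9 is in S, so it is attained.
Therefore sup(S) = 9.

9


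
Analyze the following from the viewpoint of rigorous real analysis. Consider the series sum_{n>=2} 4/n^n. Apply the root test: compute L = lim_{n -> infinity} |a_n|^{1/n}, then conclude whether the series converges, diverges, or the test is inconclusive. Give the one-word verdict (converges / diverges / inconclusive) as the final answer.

Let a_n denote the general term. Form |a_n|^(1/n) and simplify:
|a_n|^(1/n) = 2^(2/n)/n
Take the limit as n -> infinity: L = 0.
Since L = 0 < 1, the root test implies convergence.

converges


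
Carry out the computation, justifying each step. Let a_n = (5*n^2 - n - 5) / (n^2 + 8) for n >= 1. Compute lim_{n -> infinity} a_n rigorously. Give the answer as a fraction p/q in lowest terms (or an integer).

Divide numerator and denominator by n^2, the highest power:
numerator / n^2 = 5 - 1/n - 5/n^2
denominator / n^2 = 1 + 8/n^2
As n -> infinity, all terms of the form c/n^k (k >= 1) tend to 0.
So numerator / n^2 -> 5 and denominator / n^2 -> 1.
Therefore lim a_n = 5.

5


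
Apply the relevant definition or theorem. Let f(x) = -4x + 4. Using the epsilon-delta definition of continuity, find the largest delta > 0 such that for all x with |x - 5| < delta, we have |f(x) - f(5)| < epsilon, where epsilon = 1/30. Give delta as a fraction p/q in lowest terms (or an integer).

We compute f(5) = -4*(5) + 4 = -16.
|f(x) - f(5)| = |-4x + 4 - (-16)| = |-4(x - 5)| = 4|x - 5|.
We need 4|x - 5| < 1/30, i.e. |x - 5| < 1/30 / 4 = 1/120.
So any delta <= 1/120 works. Conversely, if delta > 1/120, then x = 5 + 1/120 satisfies |x - 5| = 1/120 < delta but |f(x) - f(5)| = 4 * 1/120 = 1/30, which is not < 1/30; so no larger delta works.
Hence the largest such delta is 1/120.

1/120


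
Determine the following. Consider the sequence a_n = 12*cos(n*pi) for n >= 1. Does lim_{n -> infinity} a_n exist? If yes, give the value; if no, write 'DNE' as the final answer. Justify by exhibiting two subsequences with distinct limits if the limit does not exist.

Examine the behaviour of a_n along subsequences.
cos(n*pi) = (-1)^n, so a_n = 12*(-1)^n. a_{2k} = 12 -> 12. a_{2k+1} = -12 -> -12.
Since these two subsequential limits are 12 and -12, distinct, the full sequence cannot converge (a convergent sequence has all subsequences tending to the same limit). So lim a_n does not exist.

DNE


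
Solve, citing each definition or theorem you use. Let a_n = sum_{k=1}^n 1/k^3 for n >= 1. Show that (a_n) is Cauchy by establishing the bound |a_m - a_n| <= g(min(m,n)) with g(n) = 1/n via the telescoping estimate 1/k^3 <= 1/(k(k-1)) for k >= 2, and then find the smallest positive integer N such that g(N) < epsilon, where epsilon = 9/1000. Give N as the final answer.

For m > n >= 1: |a_m - a_n| = sum_{k=n+1}^m 1/k^3.
Use 1/k^3 <= 1/(k(k-1)) = 1/(k-1) - 1/k for k >= 2 (which holds since k^3 >= k^2 >= k(k-1) for k >= 2):
sum_{k=n+1}^m 1/k^3 <= sum_{k=n+1}^m (1/(k-1) - 1/k) = 1/n - 1/m <= 1/n.
By symmetry the same bound holds with n,m swapped, so |a_m - a_n| <= 1/min(m,n) = g(min(m,n)). Since g(n) -> 0, (a_n) is Cauchy.
Now solve g(N) < 9/1000: 1/N < 9/1000 <=> N > 1/(9/1000) = 1000/9.
The smallest integer strictly greater than 1000/9 is N = 112.
Check: g(112) = 1/112 < 9/1000; g(111) = 1/111 >= 9/1000. So N = 112.

112


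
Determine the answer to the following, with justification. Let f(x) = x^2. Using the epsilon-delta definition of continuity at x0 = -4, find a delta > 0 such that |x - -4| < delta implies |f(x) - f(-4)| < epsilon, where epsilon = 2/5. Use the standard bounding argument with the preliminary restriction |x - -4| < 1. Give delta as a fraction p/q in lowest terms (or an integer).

Factor: |x^2 - (-4)^2| = |x - -4| * |x + -4|.
Impose |x - -4| < 1 first. Then |x + -4| = |(x - -4) + 2*(-4)| <= |x - -4| + 2*|-4| < 1 + 8 = 9.
So |x^2 - (-4)^2| < delta * 9.
We need delta * 9 <= 2/5, i.e. delta <= 2/5/9 = 2/45.
Since 2/45 < 1, this is tighter than 1; take delta = 2/45.
So delta = 2/45 works.

2/45


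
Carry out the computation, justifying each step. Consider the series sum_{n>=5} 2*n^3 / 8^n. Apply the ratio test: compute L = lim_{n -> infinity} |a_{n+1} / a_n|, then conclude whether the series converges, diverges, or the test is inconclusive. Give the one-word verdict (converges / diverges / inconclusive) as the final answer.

Let a_n denote the general term. Form the ratio a_{n+1}/a_n and simplify:
a_{n+1}/a_n = (n + 1)^3/(8*n^3)
Take the limit as n -> infinity: L = 1/8.
Since L = 1/8 < 1, the ratio test implies the series converges.

converges


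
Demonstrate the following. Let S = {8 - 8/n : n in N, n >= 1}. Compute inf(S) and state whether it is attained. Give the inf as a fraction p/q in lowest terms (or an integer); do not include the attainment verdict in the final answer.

Analysis:
- Values: 0, 4, 16/3, 6, ... strictly increasing.
- Minimum is 0 (n=1); inf = 0 (attained).
- 8 - 8/n -> 8 from below; sup = 8, not attained.
Conclusion: inf(S) = 0, attained in S.

0


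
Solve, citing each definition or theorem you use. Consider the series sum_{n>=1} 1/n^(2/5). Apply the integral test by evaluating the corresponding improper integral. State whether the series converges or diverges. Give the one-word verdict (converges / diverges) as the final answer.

Let f(x) = x^(-2/5). Then f is positive, continuous, and decreasing on [1, infinity), so the integral test applies.
Compute the improper integral int_{1}^infinity f(x) dx:
  antiderivative F(x) = 5*x^(3/5)/3.
  As x -> infinity, F(x) -> infinity (since p = 2/5 < 1).
  So the integral diverges. By the integral test, the series diverges.

diverges


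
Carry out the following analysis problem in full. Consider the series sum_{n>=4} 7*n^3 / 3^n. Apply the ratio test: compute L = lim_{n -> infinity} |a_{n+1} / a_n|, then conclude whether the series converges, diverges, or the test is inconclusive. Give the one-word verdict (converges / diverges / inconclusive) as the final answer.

Let a_n denote the general term. Form the ratio a_{n+1}/a_n and simplify:
a_{n+1}/a_n = (n + 1)^3/(3*n^3)
Take the limit as n -> infinity: L = 1/3.
Since L = 1/3 < 1, the ratio test implies the series converges.

converges


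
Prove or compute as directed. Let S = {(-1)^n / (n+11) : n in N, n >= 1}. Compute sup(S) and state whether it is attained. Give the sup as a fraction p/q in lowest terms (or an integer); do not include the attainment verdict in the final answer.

Analysis:
- Values: -1/12, 1/13, -1/14, 1/15, -1/16, ...
- Positive terms (even n): 1/(2+11), 1/(4+11), ... decreasing -> max = 1/13 (n=2).
- Negative terms (odd n): -1/(1+11), -1/(3+11), ... increasing -> min = -1/12 (n=1).
- So sup = 1/13 (attained at n=2); inf = -1/12 (attained at n=1).
Conclusion: sup(S) = 1/13, attained in S.

1/13


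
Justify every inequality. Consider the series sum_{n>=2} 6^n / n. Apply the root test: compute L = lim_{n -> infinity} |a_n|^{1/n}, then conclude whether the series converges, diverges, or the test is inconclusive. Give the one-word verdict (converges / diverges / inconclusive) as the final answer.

Let a_n denote the general term. Form |a_n|^(1/n) and simplify:
|a_n|^(1/n) = 6/n^(1/n)
Take the limit as n -> infinity: L = 6.
Since L = 6 > 1, the root test implies divergence.

diverges


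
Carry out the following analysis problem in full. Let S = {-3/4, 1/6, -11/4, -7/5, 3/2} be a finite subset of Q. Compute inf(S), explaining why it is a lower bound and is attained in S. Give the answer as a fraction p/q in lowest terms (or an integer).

S is finite, so inf(S) = min(S).
Sorted increasing:
-11/4, -7/5, -3/4, 1/6, 3/2
The extremum is -11/4.
For every x in S, x >= -11/4. And -11/4 is in S, so it is attained.
Therefore inf(S) = -11/4.

-11/4


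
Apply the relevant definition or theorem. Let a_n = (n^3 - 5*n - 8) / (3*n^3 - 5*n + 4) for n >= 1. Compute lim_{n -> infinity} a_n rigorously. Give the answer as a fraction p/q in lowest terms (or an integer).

Divide numerator and denominator by n^3, the highest power:
numerator / n^3 = 1 - 5/n^2 - 8/n^3
denominator / n^3 = 3 - 5/n^2 + 4/n^3
As n -> infinity, all terms of the form c/n^k (k >= 1) tend to 0.
So numerator / n^3 -> 1 and denominator / n^3 -> 3.
Therefore lim a_n = 1/3.

1/3


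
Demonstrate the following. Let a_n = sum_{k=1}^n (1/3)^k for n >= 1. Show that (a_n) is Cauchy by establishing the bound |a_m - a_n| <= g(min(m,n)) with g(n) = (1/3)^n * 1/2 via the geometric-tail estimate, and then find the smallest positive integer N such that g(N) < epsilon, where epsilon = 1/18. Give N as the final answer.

For m > n >= 1: |a_m - a_n| = sum_{k=n+1}^m (1/3)^k < sum_{k=n+1}^infinity (1/3)^k = (1/3)^(n+1) / (1 - 1/3) = (1/3)^n * (1/3) * (3/2) = (1/3)^n * 1/2.
So g(n) = (1/3)^n / 2. Since g(n) -> 0, (a_n) is Cauchy.
Now solve g(N) < 1/18: (1/3)^N / 2 < 1/18 <=> 3^N > 1 / (2 * 1/18) = 9.
Check powers of 3: 3^2 = 9 <= 9, 3^3 = 27 > 9.
So the smallest such N is 3. Check: g(3) = 1/(2 * 27) = 1/54 < 1/18.

3


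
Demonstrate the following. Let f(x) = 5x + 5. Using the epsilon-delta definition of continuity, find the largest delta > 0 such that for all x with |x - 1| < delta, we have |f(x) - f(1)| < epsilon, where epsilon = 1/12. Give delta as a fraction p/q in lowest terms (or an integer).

We compute f(1) = 5*(1) + 5 = 10.
|f(x) - f(1)| = |5x + 5 - (10)| = |5(x - 1)| = 5|x - 1|.
We need 5|x - 1| < 1/12, i.e. |x - 1| < 1/12 / 5 = 1/60.
So any delta <= 1/60 works. Conversely, if delta > 1/60, then x = 1 + 1/60 satisfies |x - 1| = 1/60 < delta but |f(x) - f(1)| = 5 * 1/60 = 1/12, which is not < 1/12; so no larger delta works.
Hence the largest such delta is 1/60.

1/60


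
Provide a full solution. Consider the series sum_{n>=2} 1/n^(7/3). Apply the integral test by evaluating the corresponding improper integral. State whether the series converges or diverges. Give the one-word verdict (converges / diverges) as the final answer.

Let f(x) = x^(-7/3). Then f is positive, continuous, and decreasing on [2, infinity), so the integral test applies.
Compute the improper integral int_{2}^infinity f(x) dx:
  antiderivative F(x) = -3/(4*x^(4/3)).
  As x -> infinity, F(x) -> 0 (since p = 7/3 > 1).
  So int = F(infinity) - F(2) = 0 - (-3*2^(2/3)/16) = 3*2^(2/3)/16.
  Finite, so by the integral test, the series converges.

converges


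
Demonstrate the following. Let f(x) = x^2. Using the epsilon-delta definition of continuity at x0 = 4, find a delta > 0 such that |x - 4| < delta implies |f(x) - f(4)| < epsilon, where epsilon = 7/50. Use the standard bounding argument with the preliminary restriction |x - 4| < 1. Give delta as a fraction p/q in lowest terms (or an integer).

Factor: |x^2 - (4)^2| = |x - 4| * |x + 4|.
Impose |x - 4| < 1 first. Then |x + 4| = |(x - 4) + 2*(4)| <= |x - 4| + 2*|4| < 1 + 8 = 9.
So |x^2 - (4)^2| < delta * 9.
We need delta * 9 <= 7/50, i.e. delta <= 7/50/9 = 7/450.
Since 7/450 < 1, this is tighter than 1; take delta = 7/450.
So delta = 7/450 works.

7/450


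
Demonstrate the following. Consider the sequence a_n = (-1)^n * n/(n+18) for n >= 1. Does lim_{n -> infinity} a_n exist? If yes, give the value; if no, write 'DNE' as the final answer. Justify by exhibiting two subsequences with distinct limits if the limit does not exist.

Examine the behaviour of a_n along subsequences.
a_{2k} = 2k/(2k+18) -> 1. a_{2k+1} = -(2k+1)/(2k+19) -> -1.
Since these two subsequential limits are 1 and -1, distinct, the full sequence cannot converge (a convergent sequence has all subsequences tending to the same limit). So lim a_n does not exist.

DNE


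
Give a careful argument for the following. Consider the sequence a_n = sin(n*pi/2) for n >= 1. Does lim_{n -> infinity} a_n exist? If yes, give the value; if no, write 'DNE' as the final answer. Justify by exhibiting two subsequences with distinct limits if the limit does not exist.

Examine the behaviour of a_n along subsequences.
a_{4k+1} = sin(pi/2 + 2k*pi) = 1 -> 1. a_{4k+3} = sin(3pi/2 + 2k*pi) = -1 -> -1.
Since these two subsequential limits are 1 and -1, distinct, the full sequence cannot converge (a convergent sequence has all subsequences tending to the same limit). So lim a_n does not exist.

DNE


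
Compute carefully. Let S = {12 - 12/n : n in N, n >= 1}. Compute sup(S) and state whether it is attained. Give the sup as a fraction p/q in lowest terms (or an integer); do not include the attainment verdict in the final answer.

Analysis:
- Values: 0, 6, 8, 9, ... strictly increasing.
- Minimum is 0 (n=1); inf = 0 (attained).
- 12 - 12/n -> 12 from below; sup = 12, not attained.
Conclusion: sup(S) = 12, not attained in S.

12


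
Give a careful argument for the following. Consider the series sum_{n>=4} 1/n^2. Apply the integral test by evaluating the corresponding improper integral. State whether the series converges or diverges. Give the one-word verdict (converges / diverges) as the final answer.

Let f(x) = x^(-2). Then f is positive, continuous, and decreasing on [4, infinity), so the integral test applies.
Compute the improper integral int_{4}^infinity f(x) dx:
  antiderivative F(x) = -1/x.
  As x -> infinity, F(x) -> 0 (since p = 2 > 1).
  So int = F(infinity) - F(4) = 0 - (-1/4) = 1/4.
  Finite, so by the integral test, the series converges.

converges


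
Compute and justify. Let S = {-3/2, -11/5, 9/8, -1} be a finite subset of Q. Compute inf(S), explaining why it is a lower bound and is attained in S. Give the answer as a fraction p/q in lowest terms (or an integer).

S is finite, so inf(S) = min(S).
Sorted increasing:
-11/5, -3/2, -1, 9/8
The extremum is -11/5.
For every x in S, x >= -11/5. And -11/5 is in S, so it is attained.
Therefore inf(S) = -11/5.

-11/5


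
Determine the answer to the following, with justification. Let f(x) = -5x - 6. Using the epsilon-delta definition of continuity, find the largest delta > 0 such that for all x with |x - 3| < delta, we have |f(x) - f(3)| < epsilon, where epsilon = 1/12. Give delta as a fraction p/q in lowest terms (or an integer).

We compute f(3) = -5*(3) - 6 = -21.
|f(x) - f(3)| = |-5x - 6 - (-21)| = |-5(x - 3)| = 5|x - 3|.
We need 5|x - 3| < 1/12, i.e. |x - 3| < 1/12 / 5 = 1/60.
So any delta <= 1/60 works. Conversely, if delta > 1/60, then x = 3 + 1/60 satisfies |x - 3| = 1/60 < delta but |f(x) - f(3)| = 5 * 1/60 = 1/12, which is not < 1/12; so no larger delta works.
Hence the largest such delta is 1/60.

1/60


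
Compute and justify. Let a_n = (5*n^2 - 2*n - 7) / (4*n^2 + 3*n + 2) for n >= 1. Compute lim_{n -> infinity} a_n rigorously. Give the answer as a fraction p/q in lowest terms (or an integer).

Divide numerator and denominator by n^2, the highest power:
numerator / n^2 = 5 - 2/n - 7/n^2
denominator / n^2 = 4 + 3/n + 2/n^2
As n -> infinity, all terms of the form c/n^k (k >= 1) tend to 0.
So numerator / n^2 -> 5 and denominator / n^2 -> 4.
Therefore lim a_n = 5/4.

5/4


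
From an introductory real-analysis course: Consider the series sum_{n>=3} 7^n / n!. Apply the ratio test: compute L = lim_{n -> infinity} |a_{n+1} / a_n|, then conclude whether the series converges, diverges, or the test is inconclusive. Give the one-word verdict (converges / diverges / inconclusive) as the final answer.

Let a_n denote the general term. Form the ratio a_{n+1}/a_n and simplify:
a_{n+1}/a_n = 7/(n + 1)
Take the limit as n -> infinity: L = 0.
Since L = 0 < 1, the ratio test implies the series converges.

converges


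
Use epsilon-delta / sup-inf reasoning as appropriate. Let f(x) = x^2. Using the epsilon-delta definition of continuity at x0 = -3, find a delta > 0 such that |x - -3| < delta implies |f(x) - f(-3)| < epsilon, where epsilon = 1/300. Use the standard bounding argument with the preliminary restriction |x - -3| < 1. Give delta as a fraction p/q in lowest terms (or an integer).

Factor: |x^2 - (-3)^2| = |x - -3| * |x + -3|.
Impose |x - -3| < 1 first. Then |x + -3| = |(x - -3) + 2*(-3)| <= |x - -3| + 2*|-3| < 1 + 6 = 7.
So |x^2 - (-3)^2| < delta * 7.
We need delta * 7 <= 1/300, i.e. delta <= 1/300/7 = 1/2100.
Since 1/2100 < 1, this is tighter than 1; take delta = 1/2100.
So delta = 1/2100 works.

1/2100


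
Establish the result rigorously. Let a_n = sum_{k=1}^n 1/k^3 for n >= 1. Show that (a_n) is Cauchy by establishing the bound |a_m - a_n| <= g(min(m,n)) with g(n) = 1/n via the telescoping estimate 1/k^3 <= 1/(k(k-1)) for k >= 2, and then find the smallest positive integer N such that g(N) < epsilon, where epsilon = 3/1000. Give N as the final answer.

For m > n >= 1: |a_m - a_n| = sum_{k=n+1}^m 1/k^3.
Use 1/k^3 <= 1/(k(k-1)) = 1/(k-1) - 1/k for k >= 2 (which holds since k^3 >= k^2 >= k(k-1) for k >= 2):
sum_{k=n+1}^m 1/k^3 <= sum_{k=n+1}^m (1/(k-1) - 1/k) = 1/n - 1/m <= 1/n.
By symmetry the same bound holds with n,m swapped, so |a_m - a_n| <= 1/min(m,n) = g(min(m,n)). Since g(n) -> 0, (a_n) is Cauchy.
Now solve g(N) < 3/1000: 1/N < 3/1000 <=> N > 1/(3/1000) = 1000/3.
The smallest integer strictly greater than 1000/3 is N = 334.
Check: g(334) = 1/334 < 3/1000; g(333) = 1/333 >= 3/1000. So N = 334.

334


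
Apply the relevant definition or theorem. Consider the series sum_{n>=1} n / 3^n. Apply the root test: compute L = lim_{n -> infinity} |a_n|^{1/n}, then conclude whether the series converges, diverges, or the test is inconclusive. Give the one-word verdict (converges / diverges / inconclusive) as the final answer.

Let a_n denote the general term. Form |a_n|^(1/n) and simplify:
|a_n|^(1/n) = n^(1/n)/3
Take the limit as n -> infinity: L = 1/3.
Since L = 1/3 < 1, the root test implies convergence.

converges


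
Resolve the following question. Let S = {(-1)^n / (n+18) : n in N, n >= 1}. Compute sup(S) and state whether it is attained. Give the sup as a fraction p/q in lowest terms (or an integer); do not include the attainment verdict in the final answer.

Analysis:
- Values: -1/19, 1/20, -1/21, 1/22, -1/23, ...
- Positive terms (even n): 1/(2+18), 1/(4+18), ... decreasing -> max = 1/20 (n=2).
- Negative terms (odd n): -1/(1+18), -1/(3+18), ... increasing -> min = -1/19 (n=1).
- So sup = 1/20 (attained at n=2); inf = -1/19 (attained at n=1).
Conclusion: sup(S) = 1/20, attained in S.

1/20


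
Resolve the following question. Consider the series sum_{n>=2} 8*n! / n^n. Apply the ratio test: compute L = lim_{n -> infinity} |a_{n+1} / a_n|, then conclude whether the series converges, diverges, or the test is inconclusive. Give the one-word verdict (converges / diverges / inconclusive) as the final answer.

Let a_n denote the general term. Form the ratio a_{n+1}/a_n and simplify:
a_{n+1}/a_n = (n/(n + 1))^n
Take the limit as n -> infinity: L = exp(-1).
Since L = exp(-1) < 1, the ratio test implies the series converges.

converges


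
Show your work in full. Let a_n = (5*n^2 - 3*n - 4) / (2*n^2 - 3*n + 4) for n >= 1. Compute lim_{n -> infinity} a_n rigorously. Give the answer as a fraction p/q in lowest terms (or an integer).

Divide numerator and denominator by n^2, the highest power:
numerator / n^2 = 5 - 3/n - 4/n^2
denominator / n^2 = 2 - 3/n + 4/n^2
As n -> infinity, all terms of the form c/n^k (k >= 1) tend to 0.
So numerator / n^2 -> 5 and denominator / n^2 -> 2.
Therefore lim a_n = 5/2.

5/2


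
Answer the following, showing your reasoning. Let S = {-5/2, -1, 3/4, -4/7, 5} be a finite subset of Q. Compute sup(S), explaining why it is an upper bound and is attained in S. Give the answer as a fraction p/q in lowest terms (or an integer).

S is finite, so sup(S) = max(S).
Sorted decreasing:
5, 3/4, -4/7, -1, -5/2
The extremum is 5.
For every x in S, x <= 5. And 5 is in S, so it is attained.
Therefore sup(S) = 5.

5


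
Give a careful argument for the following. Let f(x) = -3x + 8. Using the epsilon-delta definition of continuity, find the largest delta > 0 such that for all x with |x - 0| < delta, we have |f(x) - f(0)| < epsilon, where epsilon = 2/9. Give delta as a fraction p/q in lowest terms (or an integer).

We compute f(0) = -3*(0) + 8 = 8.
|f(x) - f(0)| = |-3x + 8 - (8)| = |-3(x - 0)| = 3|x - 0|.
We need 3|x - 0| < 2/9, i.e. |x - 0| < 2/9 / 3 = 2/27.
So any delta <= 2/27 works. Conversely, if delta > 2/27, then x = 0 + 2/27 satisfies |x - 0| = 2/27 < delta but |f(x) - f(0)| = 3 * 2/27 = 2/9, which is not < 2/9; so no larger delta works.
Hence the largest such delta is 2/27.

2/27


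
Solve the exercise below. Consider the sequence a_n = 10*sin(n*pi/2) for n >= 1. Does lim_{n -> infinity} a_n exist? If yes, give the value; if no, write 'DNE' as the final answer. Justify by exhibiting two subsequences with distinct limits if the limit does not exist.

Examine the behaviour of a_n along subsequences.
a_{4k+1} = 10*sin(pi/2 + 2k*pi) = 10 -> 10. a_{4k+3} = 10*sin(3pi/2 + 2k*pi) = -10 -> -10.
Since these two subsequential limits are 10 and -10, distinct, the full sequence cannot converge (a convergent sequence has all subsequences tending to the same limit). So lim a_n does not exist.

DNE


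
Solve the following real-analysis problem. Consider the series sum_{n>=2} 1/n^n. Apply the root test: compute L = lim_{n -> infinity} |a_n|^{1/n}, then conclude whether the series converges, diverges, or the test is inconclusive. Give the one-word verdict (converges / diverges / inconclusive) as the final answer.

Let a_n denote the general term. Form |a_n|^(1/n) and simplify:
|a_n|^(1/n) = 1/n
Take the limit as n -> infinity: L = 0.
Since L = 0 < 1, the root test implies convergence.

converges


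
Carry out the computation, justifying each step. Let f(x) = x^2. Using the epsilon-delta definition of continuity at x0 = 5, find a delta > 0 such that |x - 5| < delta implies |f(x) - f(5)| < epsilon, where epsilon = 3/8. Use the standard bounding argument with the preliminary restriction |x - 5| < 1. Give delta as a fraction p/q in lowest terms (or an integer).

Factor: |x^2 - (5)^2| = |x - 5| * |x + 5|.
Impose |x - 5| < 1 first. Then |x + 5| = |(x - 5) + 2*(5)| <= |x - 5| + 2*|5| < 1 + 10 = 11.
So |x^2 - (5)^2| < delta * 11.
We need delta * 11 <= 3/8, i.e. delta <= 3/8/11 = 3/88.
Since 3/88 < 1, this is tighter than 1; take delta = 3/88.
So delta = 3/88 works.

3/88


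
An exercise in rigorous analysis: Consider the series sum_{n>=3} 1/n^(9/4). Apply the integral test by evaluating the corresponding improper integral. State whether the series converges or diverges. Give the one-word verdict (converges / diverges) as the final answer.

Let f(x) = x^(-9/4). Then f is positive, continuous, and decreasing on [3, infinity), so the integral test applies.
Compute the improper integral int_{3}^infinity f(x) dx:
  antiderivative F(x) = -4/(5*x^(5/4)).
  As x -> infinity, F(x) -> 0 (since p = 9/4 > 1).
  So int = F(infinity) - F(3) = 0 - (-4*3^(3/4)/45) = 4*3^(3/4)/45.
  Finite, so by the integral test, the series converges.

converges


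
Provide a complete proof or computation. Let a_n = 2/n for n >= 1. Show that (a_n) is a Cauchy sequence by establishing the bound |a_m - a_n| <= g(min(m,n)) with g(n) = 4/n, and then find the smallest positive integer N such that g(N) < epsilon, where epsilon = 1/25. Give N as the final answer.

For any m, n >= 1, by the triangle inequality:
|a_m - a_n| = |2/m - 2/n| <= 2*1/m + 2*1/n <= 4/min(m,n).
So g(n) = 4/n bounds the Cauchy difference. Since g(n) -> 0, (a_n) is Cauchy.
Now solve g(N) < 1/25: 4/N < 1/25 <=> N > 4 / (1/25) = 100.
The smallest integer strictly greater than 100 is N = 101.
Check: g(101) = 4/101 = 4/101 < 1/25; g(100) = 1/25 >= 1/25. So N = 101.

101


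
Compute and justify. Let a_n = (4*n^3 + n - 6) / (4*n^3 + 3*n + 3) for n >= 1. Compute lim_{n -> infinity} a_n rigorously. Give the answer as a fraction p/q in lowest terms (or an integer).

Divide numerator and denominator by n^3, the highest power:
numerator / n^3 = 4 + n^(-2) - 6/n^3
denominator / n^3 = 4 + 3/n^2 + 3/n^3
As n -> infinity, all terms of the form c/n^k (k >= 1) tend to 0.
So numerator / n^3 -> 4 and denominator / n^3 -> 4.
Therefore lim a_n = 1.

1


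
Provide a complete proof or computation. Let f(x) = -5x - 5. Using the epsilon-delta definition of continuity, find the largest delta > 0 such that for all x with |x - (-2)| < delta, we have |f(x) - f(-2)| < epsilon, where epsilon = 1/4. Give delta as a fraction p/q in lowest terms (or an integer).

We compute f(-2) = -5*(-2) - 5 = 5.
|f(x) - f(-2)| = |-5x - 5 - (5)| = |-5(x - (-2))| = 5|x - (-2)|.
We need 5|x - (-2)| < 1/4, i.e. |x - (-2)| < 1/4 / 5 = 1/20.
So any delta <= 1/20 works. Conversely, if delta > 1/20, then x = -2 + 1/20 satisfies |x - (-2)| = 1/20 < delta but |f(x) - f(-2)| = 5 * 1/20 = 1/4, which is not < 1/4; so no larger delta works.
Hence the largest such delta is 1/20.

1/20


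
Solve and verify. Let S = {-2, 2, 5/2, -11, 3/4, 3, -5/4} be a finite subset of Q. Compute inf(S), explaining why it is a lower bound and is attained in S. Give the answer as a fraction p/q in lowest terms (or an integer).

S is finite, so inf(S) = min(S).
Sorted increasing:
-11, -2, -5/4, 3/4, 2, 5/2, 3
The extremum is -11.
For every x in S, x >= -11. And -11 is in S, so it is attained.
Therefore inf(S) = -11.

-11


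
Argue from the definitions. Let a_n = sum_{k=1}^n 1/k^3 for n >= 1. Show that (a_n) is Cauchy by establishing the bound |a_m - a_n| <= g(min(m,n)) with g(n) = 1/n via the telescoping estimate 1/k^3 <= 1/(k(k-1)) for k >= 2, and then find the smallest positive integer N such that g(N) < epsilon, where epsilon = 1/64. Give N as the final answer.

For m > n >= 1: |a_m - a_n| = sum_{k=n+1}^m 1/k^3.
Use 1/k^3 <= 1/(k(k-1)) = 1/(k-1) - 1/k for k >= 2 (which holds since k^3 >= k^2 >= k(k-1) for k >= 2):
sum_{k=n+1}^m 1/k^3 <= sum_{k=n+1}^m (1/(k-1) - 1/k) = 1/n - 1/m <= 1/n.
By symmetry the same bound holds with n,m swapped, so |a_m - a_n| <= 1/min(m,n) = g(min(m,n)). Since g(n) -> 0, (a_n) is Cauchy.
Now solve g(N) < 1/64: 1/N < 1/64 <=> N > 1/(1/64) = 64.
The smallest integer strictly greater than 64 is N = 65.
Check: g(65) = 1/65 < 1/64; g(64) = 1/64 >= 1/64. So N = 65.

65


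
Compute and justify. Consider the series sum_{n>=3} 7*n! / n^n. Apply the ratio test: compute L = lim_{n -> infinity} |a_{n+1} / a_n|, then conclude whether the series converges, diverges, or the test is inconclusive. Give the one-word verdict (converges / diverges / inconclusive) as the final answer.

Let a_n denote the general term. Form the ratio a_{n+1}/a_n and simplify:
a_{n+1}/a_n = (n/(n + 1))^n
Take the limit as n -> infinity: L = exp(-1).
Since L = exp(-1) < 1, the ratio test implies the series converges.

converges


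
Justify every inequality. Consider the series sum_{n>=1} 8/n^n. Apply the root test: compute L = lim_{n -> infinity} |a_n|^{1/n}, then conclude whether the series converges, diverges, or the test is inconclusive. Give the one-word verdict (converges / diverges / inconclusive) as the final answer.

Let a_n denote the general term. Form |a_n|^(1/n) and simplify:
|a_n|^(1/n) = 2^(3/n)/n
Take the limit as n -> infinity: L = 0.
Since L = 0 < 1, the root test implies convergence.

converges


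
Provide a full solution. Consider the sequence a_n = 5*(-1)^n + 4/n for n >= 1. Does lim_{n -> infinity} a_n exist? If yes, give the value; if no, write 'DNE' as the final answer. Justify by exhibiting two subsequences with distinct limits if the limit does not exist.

Examine the behaviour of a_n along subsequences.
a_{2k} = 5 + 4/(2k) -> 5. a_{2k+1} = -5 + 4/(2k+1) -> -5.
Since these two subsequential limits are 5 and -5, distinct, the full sequence cannot converge (a convergent sequence has all subsequences tending to the same limit). So lim a_n does not exist.

DNE


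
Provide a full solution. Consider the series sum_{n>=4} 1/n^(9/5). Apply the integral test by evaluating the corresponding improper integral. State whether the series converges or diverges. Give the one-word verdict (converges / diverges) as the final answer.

Let f(x) = x^(-9/5). Then f is positive, continuous, and decreasing on [4, infinity), so the integral test applies.
Compute the improper integral int_{4}^infinity f(x) dx:
  antiderivative F(x) = -5/(4*x^(4/5)).
  As x -> infinity, F(x) -> 0 (since p = 9/5 > 1).
  So int = F(infinity) - F(4) = 0 - (-5*2^(2/5)/16) = 5*2^(2/5)/16.
  Finite, so by the integral test, the series converges.

converges
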